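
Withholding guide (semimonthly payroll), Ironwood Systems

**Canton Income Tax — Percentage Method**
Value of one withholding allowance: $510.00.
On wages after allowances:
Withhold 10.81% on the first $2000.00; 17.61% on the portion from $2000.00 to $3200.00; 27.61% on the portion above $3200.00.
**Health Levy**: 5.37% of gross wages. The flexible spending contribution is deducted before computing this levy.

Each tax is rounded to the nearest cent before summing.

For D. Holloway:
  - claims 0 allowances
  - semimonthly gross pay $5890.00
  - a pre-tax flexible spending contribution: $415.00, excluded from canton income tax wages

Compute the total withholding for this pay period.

Canton Income Tax: taxable = $5890.00 − $415.00 = $5475.00
  $427.52 + 27.61% × ($5475.00 − $3200.00) = $427.52 + 27.61% × $2275.00 = $1055.65
Health Levy: 5.37% × $5475.00 = $294.01
Total: $1055.65 + $294.01 = $1349.66

$1349.66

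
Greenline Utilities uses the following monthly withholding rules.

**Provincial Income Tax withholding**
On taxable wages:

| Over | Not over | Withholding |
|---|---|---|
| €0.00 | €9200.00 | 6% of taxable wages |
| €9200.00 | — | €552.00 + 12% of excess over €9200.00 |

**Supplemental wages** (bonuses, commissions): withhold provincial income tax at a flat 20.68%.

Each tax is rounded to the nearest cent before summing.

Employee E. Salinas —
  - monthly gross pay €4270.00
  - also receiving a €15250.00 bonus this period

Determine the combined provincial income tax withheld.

€3409.90

Provincial Income Tax: taxable = €4270.00
  6% × €4270.00 = €256.20
Supplemental (20.68% flat on bonus): 20.68% × €15250.00 = €3153.70
Total provincial income tax: €256.20 + €3153.70 = €3409.90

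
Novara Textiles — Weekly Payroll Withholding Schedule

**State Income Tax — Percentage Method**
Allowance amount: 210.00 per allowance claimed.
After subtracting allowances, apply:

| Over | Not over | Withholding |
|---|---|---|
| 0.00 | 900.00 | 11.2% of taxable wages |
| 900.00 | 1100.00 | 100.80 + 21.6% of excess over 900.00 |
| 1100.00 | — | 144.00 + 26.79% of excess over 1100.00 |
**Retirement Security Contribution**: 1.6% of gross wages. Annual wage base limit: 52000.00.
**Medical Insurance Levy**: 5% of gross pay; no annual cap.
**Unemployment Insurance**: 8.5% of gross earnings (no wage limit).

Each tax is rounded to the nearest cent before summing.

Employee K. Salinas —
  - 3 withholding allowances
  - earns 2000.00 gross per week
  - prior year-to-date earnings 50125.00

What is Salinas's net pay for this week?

1483.67

State Income Tax: taxable = 2000.00 − 3×210.00 = 1370.00
  144.00 + 26.79% × (1370.00 − 1100.00) = 144.00 + 26.79% × 270.00 = 216.33
Retirement Security Contribution: cap 52000.00 − YTD 50125.00 = 1875.00 subject; 1.6% × 1875.00 = 30.00
Medical Insurance Levy: 5% × 2000.00 = 100.00
Unemployment Insurance: 8.5% × 2000.00 = 170.00
Total withheld: 216.33 + 30.00 + 100.00 + 170.00 = 516.33
Net pay: 2000.00 − 516.33 = 1483.67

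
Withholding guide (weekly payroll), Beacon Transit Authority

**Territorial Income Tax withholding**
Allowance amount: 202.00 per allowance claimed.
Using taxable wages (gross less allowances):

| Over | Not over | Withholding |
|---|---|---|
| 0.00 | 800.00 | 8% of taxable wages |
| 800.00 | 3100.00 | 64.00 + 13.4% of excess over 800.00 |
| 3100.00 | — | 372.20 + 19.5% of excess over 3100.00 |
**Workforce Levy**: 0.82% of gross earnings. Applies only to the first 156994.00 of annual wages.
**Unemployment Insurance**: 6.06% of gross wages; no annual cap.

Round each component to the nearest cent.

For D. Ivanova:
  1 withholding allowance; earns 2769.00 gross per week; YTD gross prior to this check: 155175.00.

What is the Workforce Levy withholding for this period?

14.92

Workforce Levy: cap 156994.00 − YTD 155175.00 = 1819.00 subject; 0.82% × 1819.00 = 14.92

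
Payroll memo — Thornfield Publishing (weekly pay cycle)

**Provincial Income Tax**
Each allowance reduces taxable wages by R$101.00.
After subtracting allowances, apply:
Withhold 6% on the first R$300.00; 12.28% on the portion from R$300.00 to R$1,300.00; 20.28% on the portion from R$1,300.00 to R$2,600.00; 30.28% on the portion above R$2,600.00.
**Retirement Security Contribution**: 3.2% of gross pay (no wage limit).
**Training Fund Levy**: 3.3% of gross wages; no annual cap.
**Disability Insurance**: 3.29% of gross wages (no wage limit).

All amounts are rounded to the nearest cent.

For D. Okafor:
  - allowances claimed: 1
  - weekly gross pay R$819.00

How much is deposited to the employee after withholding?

R$669.48

Provincial Income Tax: taxable = R$819.00 − 1×R$101.00 = R$718.00
  R$18.00 + 12.28% × (R$718.00 − R$300.00) = R$18.00 + 12.28% × R$418.00 = R$69.33
Retirement Security Contribution: 3.2% × R$819.00 = R$26.21
Training Fund Levy: 3.3% × R$819.00 = R$27.03
Disability Insurance: 3.29% × R$819.00 = R$26.95
Total withheld: R$69.33 + R$26.21 + R$27.03 + R$26.95 = R$149.52
Net pay: R$819.00 − R$149.52 = R$669.48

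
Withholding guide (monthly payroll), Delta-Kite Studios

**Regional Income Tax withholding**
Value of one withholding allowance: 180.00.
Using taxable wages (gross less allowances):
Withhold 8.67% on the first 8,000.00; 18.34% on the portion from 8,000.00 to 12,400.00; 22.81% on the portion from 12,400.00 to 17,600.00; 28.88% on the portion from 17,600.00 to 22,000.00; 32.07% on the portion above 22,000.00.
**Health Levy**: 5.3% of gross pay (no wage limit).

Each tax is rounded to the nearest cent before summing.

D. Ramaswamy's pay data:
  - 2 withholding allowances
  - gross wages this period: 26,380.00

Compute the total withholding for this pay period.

6,644.75

Regional Income Tax: taxable = 26,380.00 − 2×180.00 = 26,020.00
  3,957.40 + 32.07% × (26,020.00 − 22,000.00) = 3,957.40 + 32.07% × 4,020.00 = 5,246.61
Health Levy: 5.3% × 26,380.00 = 1,398.14
Total: 5,246.61 + 1,398.14 = 6,644.75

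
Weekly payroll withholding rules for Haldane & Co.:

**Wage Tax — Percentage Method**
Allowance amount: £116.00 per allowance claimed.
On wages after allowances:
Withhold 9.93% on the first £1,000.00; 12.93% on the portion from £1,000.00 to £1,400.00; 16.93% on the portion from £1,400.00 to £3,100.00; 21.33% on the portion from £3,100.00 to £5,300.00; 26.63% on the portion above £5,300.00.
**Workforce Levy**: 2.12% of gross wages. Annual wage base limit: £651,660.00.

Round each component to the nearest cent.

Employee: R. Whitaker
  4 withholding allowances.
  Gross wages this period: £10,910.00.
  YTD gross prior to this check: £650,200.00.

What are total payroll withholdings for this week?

£2,309.42

Wage Tax: taxable = £10,910.00 − 4×£116.00 = £10,446.00
  £908.09 + 26.63% × (£10,446.00 − £5,300.00) = £908.09 + 26.63% × £5,146.00 = £2,278.47
Workforce Levy: cap £651,660.00 − YTD £650,200.00 = £1,460.00 subject; 2.12% × £1,460.00 = £30.95
Total: £2,278.47 + £30.95 = £2,309.42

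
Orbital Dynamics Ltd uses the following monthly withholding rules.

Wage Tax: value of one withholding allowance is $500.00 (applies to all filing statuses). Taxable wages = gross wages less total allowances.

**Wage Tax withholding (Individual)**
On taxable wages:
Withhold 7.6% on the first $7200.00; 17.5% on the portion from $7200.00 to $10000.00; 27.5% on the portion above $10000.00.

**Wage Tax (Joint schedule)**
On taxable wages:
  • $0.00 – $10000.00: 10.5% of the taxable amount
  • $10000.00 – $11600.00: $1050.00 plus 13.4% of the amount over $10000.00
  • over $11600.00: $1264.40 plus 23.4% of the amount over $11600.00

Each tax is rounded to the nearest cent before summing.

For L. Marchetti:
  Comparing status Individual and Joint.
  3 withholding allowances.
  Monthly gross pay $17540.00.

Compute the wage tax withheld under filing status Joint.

Wage Tax (Joint): taxable = $17540.00 − 3×$500.00 = $16040.00
  $1264.40 + 23.4% × ($16040.00 − $11600.00) = $1264.40 + 23.4% × $4440.00 = $2303.36

$2303.36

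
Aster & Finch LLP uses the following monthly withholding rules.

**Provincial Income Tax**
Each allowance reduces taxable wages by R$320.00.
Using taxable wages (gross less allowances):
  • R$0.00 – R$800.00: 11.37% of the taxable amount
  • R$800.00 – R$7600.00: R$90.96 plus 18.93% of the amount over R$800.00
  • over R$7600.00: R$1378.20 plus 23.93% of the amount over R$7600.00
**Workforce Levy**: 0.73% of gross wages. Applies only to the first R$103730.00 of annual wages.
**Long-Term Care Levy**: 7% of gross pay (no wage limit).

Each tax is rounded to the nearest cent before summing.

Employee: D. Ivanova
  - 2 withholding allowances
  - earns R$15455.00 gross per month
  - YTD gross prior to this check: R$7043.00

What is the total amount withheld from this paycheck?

R$4299.42

Provincial Income Tax: taxable = R$15455.00 − 2×R$320.00 = R$14815.00
  R$1378.20 + 23.93% × (R$14815.00 − R$7600.00) = R$1378.20 + 23.93% × R$7215.00 = R$3104.75
Workforce Levy: 0.73% × R$15455.00 = R$112.82
Long-Term Care Levy: 7% × R$15455.00 = R$1081.85
Total: R$3104.75 + R$112.82 + R$1081.85 = R$4299.42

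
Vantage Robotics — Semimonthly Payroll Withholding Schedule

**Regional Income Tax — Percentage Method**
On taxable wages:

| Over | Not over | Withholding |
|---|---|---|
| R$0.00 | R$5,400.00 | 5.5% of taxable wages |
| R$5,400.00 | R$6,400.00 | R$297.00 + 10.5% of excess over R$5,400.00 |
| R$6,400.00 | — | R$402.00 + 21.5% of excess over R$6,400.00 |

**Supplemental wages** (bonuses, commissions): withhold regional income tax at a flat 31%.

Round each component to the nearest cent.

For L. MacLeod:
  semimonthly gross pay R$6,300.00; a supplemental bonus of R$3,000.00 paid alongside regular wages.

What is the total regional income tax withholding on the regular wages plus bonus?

Regional Income Tax: taxable = R$6,300.00
  R$297.00 + 10.5% × (R$6,300.00 − R$5,400.00) = R$297.00 + 10.5% × R$900.00 = R$391.50
Supplemental (31% flat on bonus): 31% × R$3,000.00 = R$930.00
Total regional income tax: R$391.50 + R$930.00 = R$1,321.50

R$1,321.50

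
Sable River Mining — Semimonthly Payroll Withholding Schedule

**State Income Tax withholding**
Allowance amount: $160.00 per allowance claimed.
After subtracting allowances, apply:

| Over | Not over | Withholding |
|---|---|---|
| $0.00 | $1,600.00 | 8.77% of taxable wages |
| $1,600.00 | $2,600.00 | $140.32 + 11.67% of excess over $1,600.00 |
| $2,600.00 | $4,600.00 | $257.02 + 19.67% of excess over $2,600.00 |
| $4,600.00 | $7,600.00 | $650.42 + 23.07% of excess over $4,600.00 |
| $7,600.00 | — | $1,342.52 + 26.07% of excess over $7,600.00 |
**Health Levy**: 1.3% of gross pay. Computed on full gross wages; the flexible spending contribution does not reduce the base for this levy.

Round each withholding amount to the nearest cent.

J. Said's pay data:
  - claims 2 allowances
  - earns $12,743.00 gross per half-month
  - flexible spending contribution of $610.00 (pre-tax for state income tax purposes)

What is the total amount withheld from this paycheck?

$2,606.51

State Income Tax: taxable = $12,743.00 − $610.00 − 2×$160.00 = $11,813.00
  $1,342.52 + 26.07% × ($11,813.00 − $7,600.00) = $1,342.52 + 26.07% × $4,213.00 = $2,440.85
Health Levy: 1.3% × $12,743.00 = $165.66
Total: $2,440.85 + $165.66 = $2,606.51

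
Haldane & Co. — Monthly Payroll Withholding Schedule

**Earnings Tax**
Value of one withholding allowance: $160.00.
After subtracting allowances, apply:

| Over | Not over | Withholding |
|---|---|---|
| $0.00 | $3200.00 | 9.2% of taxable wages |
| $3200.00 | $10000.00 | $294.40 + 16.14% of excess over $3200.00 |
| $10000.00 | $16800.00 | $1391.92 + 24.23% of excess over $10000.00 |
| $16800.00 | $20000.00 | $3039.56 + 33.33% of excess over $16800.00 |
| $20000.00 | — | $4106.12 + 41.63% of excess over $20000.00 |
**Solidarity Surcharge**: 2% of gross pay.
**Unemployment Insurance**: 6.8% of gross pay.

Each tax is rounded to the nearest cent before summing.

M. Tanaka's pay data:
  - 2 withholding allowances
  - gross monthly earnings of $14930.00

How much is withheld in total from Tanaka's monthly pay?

Earnings Tax: taxable = $14930.00 − 2×$160.00 = $14610.00
  $1391.92 + 24.23% × ($14610.00 − $10000.00) = $1391.92 + 24.23% × $4610.00 = $2508.92
Solidarity Surcharge: 2% × $14930.00 = $298.60
Unemployment Insurance: 6.8% × $14930.00 = $1015.24
Total: $2508.92 + $298.60 + $1015.24 = $3822.76

$3822.76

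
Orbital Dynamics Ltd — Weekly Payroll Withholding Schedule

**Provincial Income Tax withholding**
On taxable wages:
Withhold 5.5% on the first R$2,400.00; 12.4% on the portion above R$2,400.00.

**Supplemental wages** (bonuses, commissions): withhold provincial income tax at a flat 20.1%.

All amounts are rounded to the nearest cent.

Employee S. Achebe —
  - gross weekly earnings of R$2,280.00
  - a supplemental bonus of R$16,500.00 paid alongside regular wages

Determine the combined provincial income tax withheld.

R$3,441.90

Provincial Income Tax: taxable = R$2,280.00
  5.5% × R$2,280.00 = R$125.40
Supplemental (20.1% flat on bonus): 20.1% × R$16,500.00 = R$3,316.50
Total provincial income tax: R$125.40 + R$3,316.50 = R$3,441.90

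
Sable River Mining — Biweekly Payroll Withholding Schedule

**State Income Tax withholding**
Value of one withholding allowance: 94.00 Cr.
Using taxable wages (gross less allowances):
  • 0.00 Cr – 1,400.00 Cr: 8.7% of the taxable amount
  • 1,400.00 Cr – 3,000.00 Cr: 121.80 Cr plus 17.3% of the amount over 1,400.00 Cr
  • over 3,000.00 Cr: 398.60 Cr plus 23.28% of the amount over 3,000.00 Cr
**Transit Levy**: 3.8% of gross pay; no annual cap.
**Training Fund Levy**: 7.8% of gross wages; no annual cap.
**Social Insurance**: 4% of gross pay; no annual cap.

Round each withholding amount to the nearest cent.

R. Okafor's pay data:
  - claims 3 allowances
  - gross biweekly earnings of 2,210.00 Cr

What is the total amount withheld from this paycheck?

557.90 Cr

State Income Tax: taxable = 2,210.00 Cr − 3×94.00 Cr = 1,928.00 Cr
  121.80 Cr + 17.3% × (1,928.00 Cr − 1,400.00 Cr) = 121.80 Cr + 17.3% × 528.00 Cr = 213.14 Cr
Transit Levy: 3.8% × 2,210.00 Cr = 83.98 Cr
Training Fund Levy: 7.8% × 2,210.00 Cr = 172.38 Cr
Social Insurance: 4% × 2,210.00 Cr = 88.40 Cr
Total: 213.14 Cr + 83.98 Cr + 172.38 Cr + 88.40 Cr = 557.90 Cr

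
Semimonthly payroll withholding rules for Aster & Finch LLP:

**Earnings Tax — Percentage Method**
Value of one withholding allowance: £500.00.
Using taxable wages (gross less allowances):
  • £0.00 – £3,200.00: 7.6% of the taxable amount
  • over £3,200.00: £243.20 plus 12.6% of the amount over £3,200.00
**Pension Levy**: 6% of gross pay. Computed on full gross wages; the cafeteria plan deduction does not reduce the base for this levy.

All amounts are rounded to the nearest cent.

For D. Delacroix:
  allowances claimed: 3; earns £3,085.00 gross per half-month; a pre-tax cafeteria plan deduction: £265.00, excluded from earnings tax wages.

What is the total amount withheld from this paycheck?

Earnings Tax: taxable = £3,085.00 − £265.00 − 3×£500.00 = £1,320.00
  7.6% × £1,320.00 = £100.32
Pension Levy: 6% × £3,085.00 = £185.10
Total: £100.32 + £185.10 = £285.42

£285.42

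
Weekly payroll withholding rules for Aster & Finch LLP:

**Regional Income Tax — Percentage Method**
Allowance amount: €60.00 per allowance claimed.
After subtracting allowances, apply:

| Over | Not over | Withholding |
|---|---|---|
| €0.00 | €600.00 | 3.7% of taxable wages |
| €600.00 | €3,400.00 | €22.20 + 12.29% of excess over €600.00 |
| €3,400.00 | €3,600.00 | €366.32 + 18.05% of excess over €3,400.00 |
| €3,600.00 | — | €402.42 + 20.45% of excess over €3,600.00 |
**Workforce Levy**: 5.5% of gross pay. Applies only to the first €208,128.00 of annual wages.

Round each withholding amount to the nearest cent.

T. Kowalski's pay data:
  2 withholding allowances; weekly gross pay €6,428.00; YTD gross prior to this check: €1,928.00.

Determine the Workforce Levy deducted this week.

Workforce Levy: 5.5% × €6,428.00 = €353.54

€353.54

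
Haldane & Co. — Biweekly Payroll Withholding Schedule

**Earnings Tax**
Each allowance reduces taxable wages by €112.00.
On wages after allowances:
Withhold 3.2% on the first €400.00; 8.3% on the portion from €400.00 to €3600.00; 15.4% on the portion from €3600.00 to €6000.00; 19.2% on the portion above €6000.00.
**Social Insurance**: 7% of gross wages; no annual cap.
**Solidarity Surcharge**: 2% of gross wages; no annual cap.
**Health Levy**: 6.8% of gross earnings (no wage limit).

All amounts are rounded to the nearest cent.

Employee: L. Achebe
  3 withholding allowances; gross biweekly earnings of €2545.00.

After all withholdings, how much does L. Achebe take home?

€1979.94

Earnings Tax: taxable = €2545.00 − 3×€112.00 = €2209.00
  €12.80 + 8.3% × (€2209.00 − €400.00) = €12.80 + 8.3% × €1809.00 = €162.95
Social Insurance: 7% × €2545.00 = €178.15
Solidarity Surcharge: 2% × €2545.00 = €50.90
Health Levy: 6.8% × €2545.00 = €173.06
Total withheld: €162.95 + €178.15 + €50.90 + €173.06 = €565.06
Net pay: €2545.00 − €565.06 = €1979.94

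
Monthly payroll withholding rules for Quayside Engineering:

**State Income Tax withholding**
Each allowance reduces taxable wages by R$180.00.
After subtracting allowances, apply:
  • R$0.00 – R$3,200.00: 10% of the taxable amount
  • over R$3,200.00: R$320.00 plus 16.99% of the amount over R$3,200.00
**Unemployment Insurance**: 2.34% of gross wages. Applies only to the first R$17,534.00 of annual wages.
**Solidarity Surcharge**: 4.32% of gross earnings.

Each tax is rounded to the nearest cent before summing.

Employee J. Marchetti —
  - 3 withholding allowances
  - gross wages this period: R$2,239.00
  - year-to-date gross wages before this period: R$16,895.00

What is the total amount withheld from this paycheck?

State Income Tax: taxable = R$2,239.00 − 3×R$180.00 = R$1,699.00
  10% × R$1,699.00 = R$169.90
Unemployment Insurance: cap R$17,534.00 − YTD R$16,895.00 = R$639.00 subject; 2.34% × R$639.00 = R$14.95
Solidarity Surcharge: 4.32% × R$2,239.00 = R$96.72
Total: R$169.90 + R$14.95 + R$96.72 = R$281.57

R$281.57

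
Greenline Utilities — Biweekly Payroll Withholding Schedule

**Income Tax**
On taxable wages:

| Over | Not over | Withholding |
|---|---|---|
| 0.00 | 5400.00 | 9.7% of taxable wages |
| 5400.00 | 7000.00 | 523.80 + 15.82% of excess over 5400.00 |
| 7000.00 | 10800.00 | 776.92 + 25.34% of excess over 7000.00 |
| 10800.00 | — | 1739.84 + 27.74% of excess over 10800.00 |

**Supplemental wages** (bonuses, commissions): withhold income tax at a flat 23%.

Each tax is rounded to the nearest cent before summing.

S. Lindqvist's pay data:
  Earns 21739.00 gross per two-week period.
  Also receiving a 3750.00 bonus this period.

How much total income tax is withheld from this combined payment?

Income Tax: taxable = 21739.00
  1739.84 + 27.74% × (21739.00 − 10800.00) = 1739.84 + 27.74% × 10939.00 = 4774.32
Supplemental (23% flat on bonus): 23% × 3750.00 = 862.50
Total income tax: 4774.32 + 862.50 = 5636.82

5636.82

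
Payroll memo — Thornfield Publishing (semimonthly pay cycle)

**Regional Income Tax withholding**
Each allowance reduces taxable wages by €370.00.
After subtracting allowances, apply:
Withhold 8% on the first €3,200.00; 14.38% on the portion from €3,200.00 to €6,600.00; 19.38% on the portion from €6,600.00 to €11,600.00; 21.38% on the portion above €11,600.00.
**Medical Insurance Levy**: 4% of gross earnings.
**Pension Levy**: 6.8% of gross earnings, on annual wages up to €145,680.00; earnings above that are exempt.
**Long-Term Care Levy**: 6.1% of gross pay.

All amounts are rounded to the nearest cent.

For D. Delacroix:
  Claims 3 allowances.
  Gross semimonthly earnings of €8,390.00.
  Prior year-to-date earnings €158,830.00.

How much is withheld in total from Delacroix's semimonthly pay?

Regional Income Tax: taxable = €8,390.00 − 3×€370.00 = €7,280.00
  €744.92 + 19.38% × (€7,280.00 − €6,600.00) = €744.92 + 19.38% × €680.00 = €876.70
Medical Insurance Levy: 4% × €8,390.00 = €335.60
Pension Levy: YTD €158,830.00 ≥ cap €145,680.00 → €0.00
Long-Term Care Levy: 6.1% × €8,390.00 = €511.79
Total: €876.70 + €335.60 + €0.00 + €511.79 = €1,724.09

€1,724.09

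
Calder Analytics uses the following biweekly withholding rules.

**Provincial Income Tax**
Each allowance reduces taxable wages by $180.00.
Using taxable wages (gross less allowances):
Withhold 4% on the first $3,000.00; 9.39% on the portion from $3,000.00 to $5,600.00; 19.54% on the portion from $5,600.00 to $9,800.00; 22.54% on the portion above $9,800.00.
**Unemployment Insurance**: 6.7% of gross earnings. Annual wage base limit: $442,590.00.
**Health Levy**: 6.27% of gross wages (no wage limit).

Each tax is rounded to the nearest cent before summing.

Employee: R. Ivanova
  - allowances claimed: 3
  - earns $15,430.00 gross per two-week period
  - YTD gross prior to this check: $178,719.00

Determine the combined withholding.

Provincial Income Tax: taxable = $15,430.00 − 3×$180.00 = $14,890.00
  $1,184.82 + 22.54% × ($14,890.00 − $9,800.00) = $1,184.82 + 22.54% × $5,090.00 = $2,332.11
Unemployment Insurance: 6.7% × $15,430.00 = $1,033.81
Health Levy: 6.27% × $15,430.00 = $967.46
Total: $2,332.11 + $1,033.81 + $967.46 = $4,333.38

$4,333.38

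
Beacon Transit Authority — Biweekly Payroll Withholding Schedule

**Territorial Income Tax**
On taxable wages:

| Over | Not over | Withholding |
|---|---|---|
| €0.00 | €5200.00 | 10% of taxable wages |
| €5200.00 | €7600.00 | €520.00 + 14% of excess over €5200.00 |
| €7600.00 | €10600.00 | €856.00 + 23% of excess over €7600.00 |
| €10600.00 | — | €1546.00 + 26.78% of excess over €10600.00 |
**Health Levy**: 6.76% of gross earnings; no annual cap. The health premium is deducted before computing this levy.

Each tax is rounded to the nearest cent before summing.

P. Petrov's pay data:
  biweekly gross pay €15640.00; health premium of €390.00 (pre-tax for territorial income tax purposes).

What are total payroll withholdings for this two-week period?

Territorial Income Tax: taxable = €15640.00 − €390.00 = €15250.00
  €1546.00 + 26.78% × (€15250.00 − €10600.00) = €1546.00 + 26.78% × €4650.00 = €2791.27
Health Levy: 6.76% × €15250.00 = €1030.90
Total: €2791.27 + €1030.90 = €3822.17

€3822.17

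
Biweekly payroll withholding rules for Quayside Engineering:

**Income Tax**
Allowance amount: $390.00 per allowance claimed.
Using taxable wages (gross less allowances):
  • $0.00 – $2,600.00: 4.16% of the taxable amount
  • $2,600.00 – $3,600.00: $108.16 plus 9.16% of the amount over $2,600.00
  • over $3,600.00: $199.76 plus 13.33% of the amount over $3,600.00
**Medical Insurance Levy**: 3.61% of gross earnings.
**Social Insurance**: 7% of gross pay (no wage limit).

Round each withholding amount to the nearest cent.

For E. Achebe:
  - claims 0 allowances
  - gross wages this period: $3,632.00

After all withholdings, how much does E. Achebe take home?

Income Tax: taxable = $3,632.00
  $199.76 + 13.33% × ($3,632.00 − $3,600.00) = $199.76 + 13.33% × $32.00 = $204.03
Medical Insurance Levy: 3.61% × $3,632.00 = $131.12
Social Insurance: 7% × $3,632.00 = $254.24
Total withheld: $204.03 + $131.12 + $254.24 = $589.39
Net pay: $3,632.00 − $589.39 = $3,042.61

$3,042.61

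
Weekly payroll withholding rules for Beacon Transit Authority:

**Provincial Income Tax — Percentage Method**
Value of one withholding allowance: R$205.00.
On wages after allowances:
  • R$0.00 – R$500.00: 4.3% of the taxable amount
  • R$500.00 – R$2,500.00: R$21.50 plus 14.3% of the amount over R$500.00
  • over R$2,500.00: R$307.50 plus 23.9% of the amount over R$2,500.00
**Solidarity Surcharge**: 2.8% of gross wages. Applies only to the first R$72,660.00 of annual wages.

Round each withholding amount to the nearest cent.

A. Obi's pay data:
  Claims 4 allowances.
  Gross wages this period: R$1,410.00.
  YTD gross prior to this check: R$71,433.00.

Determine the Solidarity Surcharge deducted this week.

Solidarity Surcharge: cap R$72,660.00 − YTD R$71,433.00 = R$1,227.00 subject; 2.8% × R$1,227.00 = R$34.36

R$34.36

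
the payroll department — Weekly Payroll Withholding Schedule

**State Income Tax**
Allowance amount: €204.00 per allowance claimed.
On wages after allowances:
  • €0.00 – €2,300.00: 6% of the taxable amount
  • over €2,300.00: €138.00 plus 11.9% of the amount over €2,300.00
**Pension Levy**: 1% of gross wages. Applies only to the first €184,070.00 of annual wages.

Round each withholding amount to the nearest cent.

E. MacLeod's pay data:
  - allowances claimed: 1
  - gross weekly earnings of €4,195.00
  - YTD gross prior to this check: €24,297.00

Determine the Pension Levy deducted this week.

Pension Levy: 1% × €4,195.00 = €41.95

€41.95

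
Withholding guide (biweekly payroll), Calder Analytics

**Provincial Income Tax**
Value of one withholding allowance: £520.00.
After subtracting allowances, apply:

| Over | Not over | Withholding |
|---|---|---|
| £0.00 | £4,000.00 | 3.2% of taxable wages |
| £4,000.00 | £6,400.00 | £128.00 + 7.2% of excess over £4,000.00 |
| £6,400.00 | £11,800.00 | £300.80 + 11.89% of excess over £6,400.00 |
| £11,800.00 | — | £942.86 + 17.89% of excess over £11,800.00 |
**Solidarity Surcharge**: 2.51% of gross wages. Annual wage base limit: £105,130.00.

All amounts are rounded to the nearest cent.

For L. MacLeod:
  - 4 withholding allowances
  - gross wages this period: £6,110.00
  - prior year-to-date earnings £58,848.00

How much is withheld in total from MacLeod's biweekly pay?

Provincial Income Tax: taxable = £6,110.00 − 4×£520.00 = £4,030.00
  £128.00 + 7.2% × (£4,030.00 − £4,000.00) = £128.00 + 7.2% × £30.00 = £130.16
Solidarity Surcharge: 2.51% × £6,110.00 = £153.36
Total: £130.16 + £153.36 = £283.52

£283.52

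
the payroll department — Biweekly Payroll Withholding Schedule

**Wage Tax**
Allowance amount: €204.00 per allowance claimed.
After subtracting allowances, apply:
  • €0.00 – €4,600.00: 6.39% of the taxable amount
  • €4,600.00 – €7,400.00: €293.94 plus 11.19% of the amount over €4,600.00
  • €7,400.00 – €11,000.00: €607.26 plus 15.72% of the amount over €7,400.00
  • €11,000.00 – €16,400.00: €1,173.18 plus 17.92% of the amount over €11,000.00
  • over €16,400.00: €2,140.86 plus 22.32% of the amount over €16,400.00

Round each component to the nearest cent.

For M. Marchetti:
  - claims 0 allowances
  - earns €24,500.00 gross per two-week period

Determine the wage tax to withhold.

€3,948.78

Wage Tax: taxable = €24,500.00
  €2,140.86 + 22.32% × (€24,500.00 − €16,400.00) = €2,140.86 + 22.32% × €8,100.00 = €3,948.78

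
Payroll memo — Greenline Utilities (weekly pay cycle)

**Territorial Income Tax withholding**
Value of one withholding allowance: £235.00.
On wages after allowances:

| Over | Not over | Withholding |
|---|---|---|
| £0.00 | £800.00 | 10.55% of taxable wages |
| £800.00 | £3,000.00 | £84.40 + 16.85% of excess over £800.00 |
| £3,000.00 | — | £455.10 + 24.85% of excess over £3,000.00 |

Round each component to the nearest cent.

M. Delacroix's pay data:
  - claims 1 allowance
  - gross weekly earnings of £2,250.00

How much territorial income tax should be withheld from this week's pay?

Territorial Income Tax: taxable = £2,250.00 − 1×£235.00 = £2,015.00
  £84.40 + 16.85% × (£2,015.00 − £800.00) = £84.40 + 16.85% × £1,215.00 = £289.13

£289.13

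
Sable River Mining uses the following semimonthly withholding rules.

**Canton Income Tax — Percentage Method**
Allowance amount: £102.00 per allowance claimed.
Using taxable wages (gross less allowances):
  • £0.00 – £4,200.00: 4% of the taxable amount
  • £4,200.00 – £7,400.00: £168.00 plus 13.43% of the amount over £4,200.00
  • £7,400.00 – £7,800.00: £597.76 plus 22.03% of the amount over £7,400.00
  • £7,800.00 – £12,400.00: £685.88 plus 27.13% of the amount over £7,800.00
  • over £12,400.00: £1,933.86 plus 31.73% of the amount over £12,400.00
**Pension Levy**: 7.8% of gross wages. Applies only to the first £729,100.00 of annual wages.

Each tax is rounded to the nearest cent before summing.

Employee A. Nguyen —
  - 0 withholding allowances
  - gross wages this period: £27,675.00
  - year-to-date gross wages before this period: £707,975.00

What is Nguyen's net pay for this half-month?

Canton Income Tax: taxable = £27,675.00
  £1,933.86 + 31.73% × (£27,675.00 − £12,400.00) = £1,933.86 + 31.73% × £15,275.00 = £6,780.62
Pension Levy: cap £729,100.00 − YTD £707,975.00 = £21,125.00 subject; 7.8% × £21,125.00 = £1,647.75
Total withheld: £6,780.62 + £1,647.75 = £8,428.37
Net pay: £27,675.00 − £8,428.37 = £19,246.63

£19,246.63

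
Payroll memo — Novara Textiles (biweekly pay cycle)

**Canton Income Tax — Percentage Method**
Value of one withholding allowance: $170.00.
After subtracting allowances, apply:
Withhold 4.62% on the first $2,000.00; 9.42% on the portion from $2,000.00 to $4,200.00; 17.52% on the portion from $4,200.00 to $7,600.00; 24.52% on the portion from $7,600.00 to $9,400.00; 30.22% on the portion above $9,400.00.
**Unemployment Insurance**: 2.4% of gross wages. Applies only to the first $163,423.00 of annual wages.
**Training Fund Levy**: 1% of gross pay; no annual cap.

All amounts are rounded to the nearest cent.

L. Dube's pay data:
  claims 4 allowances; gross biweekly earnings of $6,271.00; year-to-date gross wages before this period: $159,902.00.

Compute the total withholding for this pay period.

$690.55

Canton Income Tax: taxable = $6,271.00 − 4×$170.00 = $5,591.00
  $299.64 + 17.52% × ($5,591.00 − $4,200.00) = $299.64 + 17.52% × $1,391.00 = $543.34
Unemployment Insurance: cap $163,423.00 − YTD $159,902.00 = $3,521.00 subject; 2.4% × $3,521.00 = $84.50
Training Fund Levy: 1% × $6,271.00 = $62.71
Total: $543.34 + $84.50 + $62.71 = $690.55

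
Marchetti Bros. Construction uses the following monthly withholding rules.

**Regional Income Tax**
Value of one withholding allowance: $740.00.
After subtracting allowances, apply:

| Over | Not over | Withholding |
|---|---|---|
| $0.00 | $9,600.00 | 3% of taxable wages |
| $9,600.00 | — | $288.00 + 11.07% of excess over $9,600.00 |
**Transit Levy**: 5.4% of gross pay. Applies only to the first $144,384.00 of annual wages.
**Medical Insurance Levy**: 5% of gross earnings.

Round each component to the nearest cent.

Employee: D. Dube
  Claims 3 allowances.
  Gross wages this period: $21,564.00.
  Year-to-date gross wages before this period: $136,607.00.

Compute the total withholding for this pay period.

$2,864.82

Regional Income Tax: taxable = $21,564.00 − 3×$740.00 = $19,344.00
  $288.00 + 11.07% × ($19,344.00 − $9,600.00) = $288.00 + 11.07% × $9,744.00 = $1,366.66
Transit Levy: cap $144,384.00 − YTD $136,607.00 = $7,777.00 subject; 5.4% × $7,777.00 = $419.96
Medical Insurance Levy: 5% × $21,564.00 = $1,078.20
Total: $1,366.66 + $419.96 + $1,078.20 = $2,864.82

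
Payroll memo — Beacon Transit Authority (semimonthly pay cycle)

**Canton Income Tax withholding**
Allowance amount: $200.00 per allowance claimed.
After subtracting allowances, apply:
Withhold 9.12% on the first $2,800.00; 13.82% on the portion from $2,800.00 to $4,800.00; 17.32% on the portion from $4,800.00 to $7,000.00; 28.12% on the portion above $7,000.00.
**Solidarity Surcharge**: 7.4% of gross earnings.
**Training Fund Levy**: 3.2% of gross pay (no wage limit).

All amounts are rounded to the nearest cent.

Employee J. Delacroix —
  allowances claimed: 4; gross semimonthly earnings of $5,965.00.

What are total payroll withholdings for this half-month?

Canton Income Tax: taxable = $5,965.00 − 4×$200.00 = $5,165.00
  $531.76 + 17.32% × ($5,165.00 − $4,800.00) = $531.76 + 17.32% × $365.00 = $594.98
Solidarity Surcharge: 7.4% × $5,965.00 = $441.41
Training Fund Levy: 3.2% × $5,965.00 = $190.88
Total: $594.98 + $441.41 + $190.88 = $1,227.27

$1,227.27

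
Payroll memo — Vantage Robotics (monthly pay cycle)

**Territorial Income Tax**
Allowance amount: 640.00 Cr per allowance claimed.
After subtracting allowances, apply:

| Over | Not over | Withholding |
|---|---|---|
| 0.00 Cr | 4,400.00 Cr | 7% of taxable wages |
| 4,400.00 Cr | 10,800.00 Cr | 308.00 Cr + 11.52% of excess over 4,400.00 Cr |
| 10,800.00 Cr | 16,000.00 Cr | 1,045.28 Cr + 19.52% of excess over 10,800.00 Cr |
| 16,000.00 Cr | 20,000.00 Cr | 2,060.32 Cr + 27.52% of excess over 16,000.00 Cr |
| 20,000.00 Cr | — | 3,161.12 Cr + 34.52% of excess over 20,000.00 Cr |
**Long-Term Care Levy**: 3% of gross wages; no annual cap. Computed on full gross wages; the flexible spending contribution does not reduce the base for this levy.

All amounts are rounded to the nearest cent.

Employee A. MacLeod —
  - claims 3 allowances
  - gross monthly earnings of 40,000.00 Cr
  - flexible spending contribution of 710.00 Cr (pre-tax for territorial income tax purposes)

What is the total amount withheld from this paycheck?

Territorial Income Tax: taxable = 40,000.00 Cr − 710.00 Cr − 3×640.00 Cr = 37,370.00 Cr
  3,161.12 Cr + 34.52% × (37,370.00 Cr − 20,000.00 Cr) = 3,161.12 Cr + 34.52% × 17,370.00 Cr = 9,157.24 Cr
Long-Term Care Levy: 3% × 40,000.00 Cr = 1,200.00 Cr
Total: 9,157.24 Cr + 1,200.00 Cr = 10,357.24 Cr

10,357.24 Cr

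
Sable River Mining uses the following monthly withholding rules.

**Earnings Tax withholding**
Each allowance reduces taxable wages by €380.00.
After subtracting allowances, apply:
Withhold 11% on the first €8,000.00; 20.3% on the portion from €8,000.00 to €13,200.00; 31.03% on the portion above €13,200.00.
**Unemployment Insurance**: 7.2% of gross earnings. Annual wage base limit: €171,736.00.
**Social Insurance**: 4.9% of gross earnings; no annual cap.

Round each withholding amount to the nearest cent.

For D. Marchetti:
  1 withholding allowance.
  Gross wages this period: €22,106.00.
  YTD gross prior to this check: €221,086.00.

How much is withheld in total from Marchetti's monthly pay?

€5,664.41

Earnings Tax: taxable = €22,106.00 − 1×€380.00 = €21,726.00
  €1,935.60 + 31.03% × (€21,726.00 − €13,200.00) = €1,935.60 + 31.03% × €8,526.00 = €4,581.22
Unemployment Insurance: YTD €221,086.00 ≥ cap €171,736.00 → €0.00
Social Insurance: 4.9% × €22,106.00 = €1,083.19
Total: €4,581.22 + €0.00 + €1,083.19 = €5,664.41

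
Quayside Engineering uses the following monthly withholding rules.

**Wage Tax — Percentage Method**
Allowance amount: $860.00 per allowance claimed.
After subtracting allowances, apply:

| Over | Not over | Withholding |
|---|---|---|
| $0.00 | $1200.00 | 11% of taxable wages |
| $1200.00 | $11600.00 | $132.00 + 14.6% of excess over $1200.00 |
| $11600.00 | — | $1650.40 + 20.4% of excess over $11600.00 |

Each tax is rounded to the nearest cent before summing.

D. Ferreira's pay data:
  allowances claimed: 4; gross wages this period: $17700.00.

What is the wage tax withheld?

$2193.04

Wage Tax: taxable = $17700.00 − 4×$860.00 = $14260.00
  $1650.40 + 20.4% × ($14260.00 − $11600.00) = $1650.40 + 20.4% × $2660.00 = $2193.04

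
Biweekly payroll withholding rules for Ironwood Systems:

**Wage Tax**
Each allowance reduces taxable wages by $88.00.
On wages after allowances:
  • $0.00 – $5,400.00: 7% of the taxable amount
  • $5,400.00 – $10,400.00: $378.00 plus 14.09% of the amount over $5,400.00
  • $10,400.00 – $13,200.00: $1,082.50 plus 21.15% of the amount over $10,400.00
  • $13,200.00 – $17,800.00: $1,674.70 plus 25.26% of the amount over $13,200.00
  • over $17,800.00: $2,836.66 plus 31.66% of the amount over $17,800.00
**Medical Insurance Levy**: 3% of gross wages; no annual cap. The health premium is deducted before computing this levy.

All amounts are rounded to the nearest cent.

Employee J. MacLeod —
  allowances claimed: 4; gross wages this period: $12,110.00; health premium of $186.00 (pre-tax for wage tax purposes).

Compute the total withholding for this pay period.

$1,688.10

Wage Tax: taxable = $12,110.00 − $186.00 − 4×$88.00 = $11,572.00
  $1,082.50 + 21.15% × ($11,572.00 − $10,400.00) = $1,082.50 + 21.15% × $1,172.00 = $1,330.38
Medical Insurance Levy: 3% × $11,924.00 = $357.72
Total: $1,330.38 + $357.72 = $1,688.10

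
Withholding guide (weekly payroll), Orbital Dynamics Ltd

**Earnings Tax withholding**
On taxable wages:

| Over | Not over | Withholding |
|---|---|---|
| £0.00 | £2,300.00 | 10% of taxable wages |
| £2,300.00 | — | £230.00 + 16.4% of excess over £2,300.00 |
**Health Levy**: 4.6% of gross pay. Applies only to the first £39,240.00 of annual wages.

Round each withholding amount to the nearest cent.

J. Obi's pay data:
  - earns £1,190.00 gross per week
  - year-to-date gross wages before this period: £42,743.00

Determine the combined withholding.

£119.00

Earnings Tax: taxable = £1,190.00
  10% × £1,190.00 = £119.00
Health Levy: YTD £42,743.00 ≥ cap £39,240.00 → £0.00
Total: £119.00 + £0.00 = £119.00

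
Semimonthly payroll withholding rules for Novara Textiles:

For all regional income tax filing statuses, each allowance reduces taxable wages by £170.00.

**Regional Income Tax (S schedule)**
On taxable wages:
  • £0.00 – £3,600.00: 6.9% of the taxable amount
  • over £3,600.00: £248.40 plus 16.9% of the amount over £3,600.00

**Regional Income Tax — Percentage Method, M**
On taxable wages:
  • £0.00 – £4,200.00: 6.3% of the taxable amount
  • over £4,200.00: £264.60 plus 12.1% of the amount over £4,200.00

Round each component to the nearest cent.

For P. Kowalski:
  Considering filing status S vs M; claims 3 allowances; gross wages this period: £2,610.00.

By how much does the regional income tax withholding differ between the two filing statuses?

£12.60

Regional Income Tax (S): taxable = £2,610.00 − 3×£170.00 = £2,100.00
  6.9% × £2,100.00 = £144.90
Regional Income Tax (M): taxable = £2,610.00 − 3×£170.00 = £2,100.00
  6.3% × £2,100.00 = £132.30
Difference: |£144.90 − £132.30| = £12.60 (higher under S)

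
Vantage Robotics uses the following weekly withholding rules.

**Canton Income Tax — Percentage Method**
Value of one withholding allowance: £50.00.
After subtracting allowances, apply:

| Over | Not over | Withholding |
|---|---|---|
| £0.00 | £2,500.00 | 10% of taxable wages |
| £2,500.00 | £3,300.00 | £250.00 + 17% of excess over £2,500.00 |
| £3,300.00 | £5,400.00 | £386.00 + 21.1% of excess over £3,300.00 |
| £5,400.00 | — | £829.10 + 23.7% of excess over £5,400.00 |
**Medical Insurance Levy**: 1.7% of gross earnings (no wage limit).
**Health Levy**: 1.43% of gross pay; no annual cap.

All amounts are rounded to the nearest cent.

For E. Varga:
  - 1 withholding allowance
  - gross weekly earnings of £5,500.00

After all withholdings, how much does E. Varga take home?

Canton Income Tax: taxable = £5,500.00 − 1×£50.00 = £5,450.00
  £829.10 + 23.7% × (£5,450.00 − £5,400.00) = £829.10 + 23.7% × £50.00 = £840.95
Medical Insurance Levy: 1.7% × £5,500.00 = £93.50
Health Levy: 1.43% × £5,500.00 = £78.65
Total withheld: £840.95 + £93.50 + £78.65 = £1,013.10
Net pay: £5,500.00 − £1,013.10 = £4,486.90

£4,486.90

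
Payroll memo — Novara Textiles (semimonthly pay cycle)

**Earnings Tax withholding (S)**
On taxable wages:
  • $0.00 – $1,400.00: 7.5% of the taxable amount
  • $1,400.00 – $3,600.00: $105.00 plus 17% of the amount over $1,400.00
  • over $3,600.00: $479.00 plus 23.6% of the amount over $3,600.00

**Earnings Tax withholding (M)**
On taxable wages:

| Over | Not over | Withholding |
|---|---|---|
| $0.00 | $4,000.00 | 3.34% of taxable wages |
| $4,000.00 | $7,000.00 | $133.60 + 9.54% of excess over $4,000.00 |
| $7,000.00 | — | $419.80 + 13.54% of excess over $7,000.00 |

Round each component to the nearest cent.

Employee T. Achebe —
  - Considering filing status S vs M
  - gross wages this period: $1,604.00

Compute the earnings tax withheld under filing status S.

Earnings Tax (S): taxable = $1,604.00
  $105.00 + 17% × ($1,604.00 − $1,400.00) = $105.00 + 17% × $204.00 = $139.68

$139.68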